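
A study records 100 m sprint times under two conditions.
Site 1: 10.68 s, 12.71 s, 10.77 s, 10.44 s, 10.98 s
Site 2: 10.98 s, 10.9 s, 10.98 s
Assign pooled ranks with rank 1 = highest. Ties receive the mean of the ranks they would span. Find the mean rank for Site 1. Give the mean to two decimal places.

5.00

Sorted (descending): 12.71, 10.98, 10.98, 10.98, 10.9, 10.77, 10.68, 10.44
The 3 values of 10.98 occupy positions 2–4 → average rank 3.
Site 1 values → pooled ranks: 10.68→7, 12.71→1, 10.77→6, 10.44→8, 10.98→3
Mean rank = (7 + 1 + 6 + 8 + 3) / 5 = 5.00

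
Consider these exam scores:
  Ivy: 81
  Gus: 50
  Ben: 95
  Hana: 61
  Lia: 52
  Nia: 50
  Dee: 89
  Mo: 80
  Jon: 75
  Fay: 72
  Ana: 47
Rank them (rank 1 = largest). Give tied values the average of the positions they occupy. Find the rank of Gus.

Sorted (descending): 95, 89, 81, 80, 75, 72, 61, 52, 50, 50, 47
The 2 values of 50 occupy positions 9–10 → average rank (9+10)/2 = 9.5.
Gus has value 50 → rank 9.5.

9.5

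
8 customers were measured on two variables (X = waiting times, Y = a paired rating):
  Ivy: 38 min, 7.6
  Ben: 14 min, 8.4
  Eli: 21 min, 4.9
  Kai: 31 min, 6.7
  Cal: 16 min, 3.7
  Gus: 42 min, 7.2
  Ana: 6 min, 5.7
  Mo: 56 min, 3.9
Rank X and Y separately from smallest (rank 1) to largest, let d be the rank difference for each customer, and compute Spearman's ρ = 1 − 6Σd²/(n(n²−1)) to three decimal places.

Ranks of variable 1: 6, 2, 4, 5, 3, 7, 1, 8
Ranks of variable 2: 7, 8, 3, 5, 1, 6, 4, 2
d = r₁ − r₂: -1, -6, 1, 0, 2, 1, -3, 6
d²: 1, 36, 1, 0, 4, 1, 9, 36; Σd² = 88
ρ = 1 − 6·88/(8·63) = 1 − 528/504 = -0.048

-0.048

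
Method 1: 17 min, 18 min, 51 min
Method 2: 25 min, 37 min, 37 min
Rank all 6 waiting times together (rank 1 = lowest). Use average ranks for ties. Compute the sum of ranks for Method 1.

9

Sorted (ascending): 17, 18, 25, 37, 37, 51
The 2 values of 37 occupy positions 4–5 → average rank (4+5)/2 = 4.5.
Method 1 values → pooled ranks: 17→1, 18→2, 51→6
Rank sum = 1 + 2 + 6 = 9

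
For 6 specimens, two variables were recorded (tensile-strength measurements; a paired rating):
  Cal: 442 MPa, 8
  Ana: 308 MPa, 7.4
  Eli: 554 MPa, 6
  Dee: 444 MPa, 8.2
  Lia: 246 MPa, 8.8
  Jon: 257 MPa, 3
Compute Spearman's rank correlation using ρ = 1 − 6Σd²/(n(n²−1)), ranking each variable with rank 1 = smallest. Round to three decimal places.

Ranks of variable 1: 4, 3, 6, 5, 1, 2
Ranks of variable 2: 4, 3, 2, 5, 6, 1
d = r₁ − r₂: 0, 0, 4, 0, -5, 1
d²: 0, 0, 16, 0, 25, 1; Σd² = 42
ρ = 1 − 6·42/(6·35) = 1 − 252/210 = -0.200

-0.200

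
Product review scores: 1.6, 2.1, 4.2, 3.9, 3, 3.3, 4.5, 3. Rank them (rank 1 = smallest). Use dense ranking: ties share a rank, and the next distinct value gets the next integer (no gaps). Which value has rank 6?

4.2

Sorted (ascending): 1.6, 2.1, 3, 3, 3.3, 3.9, 4.2, 4.5
The 2 values of 3 share dense rank 3.
Remaining distinct values take the next consecutive integers.
Rank 6 → value 4.2.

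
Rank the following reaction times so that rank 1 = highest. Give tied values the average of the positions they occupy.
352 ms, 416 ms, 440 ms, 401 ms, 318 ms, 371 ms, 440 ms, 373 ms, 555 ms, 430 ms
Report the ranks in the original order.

9, 5, 2.5, 6, 10, 8, 2.5, 7, 1, 4

Sorted (descending): 555, 440, 440, 430, 416, 401, 373, 371, 352, 318
The 2 values of 440 occupy positions 2–3 → average rank (2+3)/2 = 2.5.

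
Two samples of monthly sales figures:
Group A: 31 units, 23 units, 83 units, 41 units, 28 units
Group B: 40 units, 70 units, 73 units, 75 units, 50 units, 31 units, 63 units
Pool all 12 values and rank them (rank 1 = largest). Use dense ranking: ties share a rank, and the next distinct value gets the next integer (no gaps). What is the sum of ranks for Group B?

Sorted (descending): 83, 75, 73, 70, 63, 50, 41, 40, 31, 31, 28, 23
The 2 values of 31 share dense rank 9.
Remaining distinct values take the next consecutive integers.
Group B values → pooled ranks: 40→8, 70→4, 73→3, 75→2, 50→6, 31→9, 63→5
Rank sum = 8 + 4 + 3 + 2 + 6 + 9 + 5 = 37

37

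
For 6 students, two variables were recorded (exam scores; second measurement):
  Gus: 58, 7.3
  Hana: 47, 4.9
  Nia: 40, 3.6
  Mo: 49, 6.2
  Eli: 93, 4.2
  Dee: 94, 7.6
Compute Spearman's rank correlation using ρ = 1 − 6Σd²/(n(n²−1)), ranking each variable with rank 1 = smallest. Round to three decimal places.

0.657

Ranks of variable 1: 4, 2, 1, 3, 5, 6
Ranks of variable 2: 5, 3, 1, 4, 2, 6
d = r₁ − r₂: -1, -1, 0, -1, 3, 0
d²: 1, 1, 0, 1, 9, 0; Σd² = 12
ρ = 1 − 6·12/(6·35) = 1 − 72/210 = 0.657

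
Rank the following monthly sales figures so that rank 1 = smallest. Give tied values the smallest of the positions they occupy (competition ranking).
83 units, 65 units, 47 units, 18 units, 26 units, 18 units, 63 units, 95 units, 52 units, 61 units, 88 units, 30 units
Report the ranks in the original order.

Sorted (ascending): 18, 18, 26, 30, 47, 52, 61, 63, 65, 83, 88, 95
The 2 values of 18 occupy positions 1–2 → each gets rank 1.

10, 9, 5, 1, 3, 1, 8, 12, 6, 7, 11, 4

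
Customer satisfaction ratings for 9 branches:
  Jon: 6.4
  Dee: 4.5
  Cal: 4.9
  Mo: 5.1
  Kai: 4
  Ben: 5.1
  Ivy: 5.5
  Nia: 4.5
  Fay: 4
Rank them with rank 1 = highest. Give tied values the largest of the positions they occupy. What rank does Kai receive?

9

Sorted (descending): 6.4, 5.5, 5.1, 5.1, 4.9, 4.5, 4.5, 4, 4
The 2 values of 5.1 occupy positions 3–4 → each gets rank 4.
The 2 values of 4.5 occupy positions 6–7 → each gets rank 7.
The 2 values of 4 occupy positions 8–9 → each gets rank 9.
Kai has value 4 → rank 9.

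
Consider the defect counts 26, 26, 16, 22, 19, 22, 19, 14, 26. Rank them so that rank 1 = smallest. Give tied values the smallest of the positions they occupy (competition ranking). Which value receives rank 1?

14

Sorted (ascending): 14, 16, 19, 19, 22, 22, 26, 26, 26
The 2 values of 19 occupy positions 3–4 → each gets rank 3.
The 2 values of 22 occupy positions 5–6 → each gets rank 5.
The 3 values of 26 occupy positions 7–9 → each gets rank 7.
Rank 1 → value 14.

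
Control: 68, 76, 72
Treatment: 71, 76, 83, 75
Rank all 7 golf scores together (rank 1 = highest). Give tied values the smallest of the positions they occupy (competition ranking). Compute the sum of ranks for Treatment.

13

Sorted (descending): 83, 76, 76, 75, 72, 71, 68
The 2 values of 76 occupy positions 2–3 → each gets rank 2.
Treatment values → pooled ranks: 71→6, 76→2, 83→1, 75→4
Rank sum = 6 + 2 + 1 + 4 = 13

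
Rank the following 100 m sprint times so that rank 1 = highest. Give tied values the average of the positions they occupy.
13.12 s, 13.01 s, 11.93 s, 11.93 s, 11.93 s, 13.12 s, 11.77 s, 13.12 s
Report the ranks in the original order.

Sorted (descending): 13.12, 13.12, 13.12, 13.01, 11.93, 11.93, 11.93, 11.77
The 3 values of 13.12 occupy positions 1–3 → average rank 2.
The 3 values of 11.93 occupy positions 5–7 → average rank 6.

2, 4, 6, 6, 6, 2, 8, 2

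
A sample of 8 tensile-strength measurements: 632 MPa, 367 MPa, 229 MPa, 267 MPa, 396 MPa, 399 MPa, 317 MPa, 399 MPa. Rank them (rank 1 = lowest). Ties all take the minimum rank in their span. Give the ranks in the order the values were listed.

8, 4, 1, 2, 5, 6, 3, 6

Sorted (ascending): 229, 267, 317, 367, 396, 399, 399, 632
The 2 values of 399 occupy positions 6–7 → each gets rank 6.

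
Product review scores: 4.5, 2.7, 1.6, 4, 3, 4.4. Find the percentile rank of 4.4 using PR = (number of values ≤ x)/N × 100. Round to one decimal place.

N = 6.
Strictly below 4.4: 4. Equal to 4.4: 1.
PR = 5/6 × 100 = 83.3

83.3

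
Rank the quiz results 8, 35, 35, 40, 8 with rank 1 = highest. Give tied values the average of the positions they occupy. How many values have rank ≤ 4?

Sorted (descending): 40, 35, 35, 8, 8
The 2 values of 35 occupy positions 2–3 → average rank (2+3)/2 = 2.5.
The 2 values of 8 occupy positions 4–5 → average rank (4+5)/2 = 4.5.
Ranks ≤ 4: {1, 2.5, 2.5} → 3 values.

3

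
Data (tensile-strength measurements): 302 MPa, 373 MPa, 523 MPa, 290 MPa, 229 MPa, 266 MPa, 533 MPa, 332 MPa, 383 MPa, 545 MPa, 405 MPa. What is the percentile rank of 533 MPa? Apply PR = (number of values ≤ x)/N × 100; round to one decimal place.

90.9

N = 11.
Strictly below 533: 9. Equal to 533: 1.
PR = 10/11 × 100 = 90.9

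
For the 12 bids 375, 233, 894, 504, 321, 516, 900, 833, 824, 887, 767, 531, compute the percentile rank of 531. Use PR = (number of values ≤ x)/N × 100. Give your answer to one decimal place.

50.0

N = 12.
Strictly below 531: 5. Equal to 531: 1.
PR = 6/12 × 100 = 50.0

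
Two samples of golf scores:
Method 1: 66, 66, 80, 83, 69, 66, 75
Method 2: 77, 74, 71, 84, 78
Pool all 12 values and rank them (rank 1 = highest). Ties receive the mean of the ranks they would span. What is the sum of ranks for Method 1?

53

Sorted (descending): 84, 83, 80, 78, 77, 75, 74, 71, 69, 66, 66, 66
The 3 values of 66 occupy positions 10–12 → average rank 11.
Method 1 values → pooled ranks: 66→11, 66→11, 80→3, 83→2, 69→9, 66→11, 75→6
Rank sum = 11 + 11 + 3 + 2 + 9 + 11 + 6 = 53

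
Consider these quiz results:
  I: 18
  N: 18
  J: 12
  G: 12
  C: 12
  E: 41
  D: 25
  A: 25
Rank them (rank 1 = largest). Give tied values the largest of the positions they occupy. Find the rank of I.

5

Sorted (descending): 41, 25, 25, 18, 18, 12, 12, 12
The 2 values of 25 occupy positions 2–3 → each gets rank 3.
The 2 values of 18 occupy positions 4–5 → each gets rank 5.
The 3 values of 12 occupy positions 6–8 → each gets rank 8.
I has value 18 → rank 5.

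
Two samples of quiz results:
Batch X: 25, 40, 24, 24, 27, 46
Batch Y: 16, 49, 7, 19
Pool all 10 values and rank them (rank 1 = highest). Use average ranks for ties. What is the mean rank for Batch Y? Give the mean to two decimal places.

Sorted (descending): 49, 46, 40, 27, 25, 24, 24, 19, 16, 7
The 2 values of 24 occupy positions 6–7 → average rank (6+7)/2 = 6.5.
Batch Y values → pooled ranks: 16→9, 49→1, 7→10, 19→8
Mean rank = (9 + 1 + 10 + 8) / 4 = 7.00

7.00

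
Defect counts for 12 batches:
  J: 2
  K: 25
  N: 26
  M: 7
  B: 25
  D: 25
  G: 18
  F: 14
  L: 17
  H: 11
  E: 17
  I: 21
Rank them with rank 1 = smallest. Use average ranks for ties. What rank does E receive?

Sorted (ascending): 2, 7, 11, 14, 17, 17, 18, 21, 25, 25, 25, 26
The 2 values of 17 occupy positions 5–6 → average rank (5+6)/2 = 5.5.
The 3 values of 25 occupy positions 9–11 → average rank 10.
E has value 17 → rank 5.5.

5.5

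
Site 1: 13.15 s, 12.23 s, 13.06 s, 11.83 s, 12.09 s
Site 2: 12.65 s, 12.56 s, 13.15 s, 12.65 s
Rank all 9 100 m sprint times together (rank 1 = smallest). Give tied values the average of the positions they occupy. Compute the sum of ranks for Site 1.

Sorted (ascending): 11.83, 12.09, 12.23, 12.56, 12.65, 12.65, 13.06, 13.15, 13.15
The 2 values of 12.65 occupy positions 5–6 → average rank (5+6)/2 = 5.5.
The 2 values of 13.15 occupy positions 8–9 → average rank (8+9)/2 = 8.5.
Site 1 values → pooled ranks: 13.15→8.5, 12.23→3, 13.06→7, 11.83→1, 12.09→2
Rank sum = 8.5 + 3 + 7 + 1 + 2 = 21.5

21.5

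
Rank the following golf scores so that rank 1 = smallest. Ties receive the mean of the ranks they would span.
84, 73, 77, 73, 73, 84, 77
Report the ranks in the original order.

6.5, 2, 4.5, 2, 2, 6.5, 4.5

Sorted (ascending): 73, 73, 73, 77, 77, 84, 84
The 3 values of 73 occupy positions 1–3 → average rank 2.
The 2 values of 77 occupy positions 4–5 → average rank (4+5)/2 = 4.5.
The 2 values of 84 occupy positions 6–7 → average rank (6+7)/2 = 6.5.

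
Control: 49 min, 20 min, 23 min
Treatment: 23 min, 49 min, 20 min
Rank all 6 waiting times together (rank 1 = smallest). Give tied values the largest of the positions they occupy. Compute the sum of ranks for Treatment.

12

Sorted (ascending): 20, 20, 23, 23, 49, 49
The 2 values of 20 occupy positions 1–2 → each gets rank 2.
The 2 values of 23 occupy positions 3–4 → each gets rank 4.
The 2 values of 49 occupy positions 5–6 → each gets rank 6.
Treatment values → pooled ranks: 23→4, 49→6, 20→2
Rank sum = 4 + 6 + 2 = 12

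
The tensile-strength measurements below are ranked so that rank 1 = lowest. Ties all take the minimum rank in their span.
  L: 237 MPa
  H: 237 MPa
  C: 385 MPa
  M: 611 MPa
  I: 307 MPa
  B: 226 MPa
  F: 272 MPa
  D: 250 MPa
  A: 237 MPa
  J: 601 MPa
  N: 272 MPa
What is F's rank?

Sorted (ascending): 226, 237, 237, 237, 250, 272, 272, 307, 385, 601, 611
The 3 values of 237 occupy positions 2–4 → each gets rank 2.
The 2 values of 272 occupy positions 6–7 → each gets rank 6.
F has value 272 MPa → rank 6.

6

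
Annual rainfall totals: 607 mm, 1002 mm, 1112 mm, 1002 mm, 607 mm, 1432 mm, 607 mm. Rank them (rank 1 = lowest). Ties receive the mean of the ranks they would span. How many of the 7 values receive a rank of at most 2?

Sorted (ascending): 607, 607, 607, 1002, 1002, 1112, 1432
The 3 values of 607 occupy positions 1–3 → average rank 2.
The 2 values of 1002 occupy positions 4–5 → average rank (4+5)/2 = 4.5.
Ranks ≤ 2: {2, 2, 2} → 3 values.

3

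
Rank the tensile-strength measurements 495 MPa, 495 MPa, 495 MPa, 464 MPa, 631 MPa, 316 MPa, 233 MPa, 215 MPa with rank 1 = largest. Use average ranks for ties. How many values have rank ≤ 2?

Sorted (descending): 631, 495, 495, 495, 464, 316, 233, 215
The 3 values of 495 occupy positions 2–4 → average rank 3.
Ranks ≤ 2: {1} → 1 value.

1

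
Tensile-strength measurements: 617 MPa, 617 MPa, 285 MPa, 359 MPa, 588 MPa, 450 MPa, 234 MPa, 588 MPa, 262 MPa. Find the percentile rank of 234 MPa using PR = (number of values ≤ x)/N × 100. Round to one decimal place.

11.1

N = 9.
Strictly below 234: 0. Equal to 234: 1.
PR = 1/9 × 100 = 11.1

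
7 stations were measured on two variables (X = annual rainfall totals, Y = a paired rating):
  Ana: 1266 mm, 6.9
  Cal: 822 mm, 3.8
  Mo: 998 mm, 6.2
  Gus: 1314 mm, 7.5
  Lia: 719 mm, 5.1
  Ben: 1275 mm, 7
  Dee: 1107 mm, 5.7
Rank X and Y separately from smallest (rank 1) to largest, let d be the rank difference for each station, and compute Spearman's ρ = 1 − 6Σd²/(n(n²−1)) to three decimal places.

0.929

Ranks of variable 1: 5, 2, 3, 7, 1, 6, 4
Ranks of variable 2: 5, 1, 4, 7, 2, 6, 3
d = r₁ − r₂: 0, 1, -1, 0, -1, 0, 1
d²: 0, 1, 1, 0, 1, 0, 1; Σd² = 4
ρ = 1 − 6·4/(7·48) = 1 − 24/336 = 0.929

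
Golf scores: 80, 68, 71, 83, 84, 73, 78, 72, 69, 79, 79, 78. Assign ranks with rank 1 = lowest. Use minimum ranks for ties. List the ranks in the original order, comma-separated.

10, 1, 3, 11, 12, 5, 6, 4, 2, 8, 8, 6

Sorted (ascending): 68, 69, 71, 72, 73, 78, 78, 79, 79, 80, 83, 84
The 2 values of 78 occupy positions 6–7 → each gets rank 6.
The 2 values of 79 occupy positions 8–9 → each gets rank 8.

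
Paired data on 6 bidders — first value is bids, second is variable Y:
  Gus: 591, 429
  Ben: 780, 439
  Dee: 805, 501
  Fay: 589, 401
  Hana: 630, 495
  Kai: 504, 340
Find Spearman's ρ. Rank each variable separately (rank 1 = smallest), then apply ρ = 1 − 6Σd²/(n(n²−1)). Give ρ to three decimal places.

Ranks of variable 1: 3, 5, 6, 2, 4, 1
Ranks of variable 2: 3, 4, 6, 2, 5, 1
d = r₁ − r₂: 0, 1, 0, 0, -1, 0
d²: 0, 1, 0, 0, 1, 0; Σd² = 2
ρ = 1 − 6·2/(6·35) = 1 − 12/210 = 0.943

0.943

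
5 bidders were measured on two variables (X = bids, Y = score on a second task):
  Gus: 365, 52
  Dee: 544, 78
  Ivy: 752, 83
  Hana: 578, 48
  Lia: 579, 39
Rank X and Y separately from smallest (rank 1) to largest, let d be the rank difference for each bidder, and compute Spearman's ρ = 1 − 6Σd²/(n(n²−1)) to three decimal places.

Ranks of variable 1: 1, 2, 5, 3, 4
Ranks of variable 2: 3, 4, 5, 2, 1
d = r₁ − r₂: -2, -2, 0, 1, 3
d²: 4, 4, 0, 1, 9; Σd² = 18
ρ = 1 − 6·18/(5·24) = 1 − 108/120 = 0.100

0.100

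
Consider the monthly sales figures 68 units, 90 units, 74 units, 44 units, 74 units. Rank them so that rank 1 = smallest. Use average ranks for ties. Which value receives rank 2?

68

Sorted (ascending): 44, 68, 74, 74, 90
The 2 values of 74 occupy positions 3–4 → average rank (3+4)/2 = 3.5.
Rank 2 → value 68.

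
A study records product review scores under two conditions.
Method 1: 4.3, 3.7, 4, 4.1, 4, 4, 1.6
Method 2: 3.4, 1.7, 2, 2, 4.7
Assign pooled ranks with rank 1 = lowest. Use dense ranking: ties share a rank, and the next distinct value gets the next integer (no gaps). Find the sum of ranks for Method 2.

21

Sorted (ascending): 1.6, 1.7, 2, 2, 3.4, 3.7, 4, 4, 4, 4.1, 4.3, 4.7
The 2 values of 2 share dense rank 3.
The 3 values of 4 share dense rank 6.
Remaining distinct values take the next consecutive integers.
Method 2 values → pooled ranks: 3.4→4, 1.7→2, 2→3, 2→3, 4.7→9
Rank sum = 4 + 2 + 3 + 3 + 9 = 21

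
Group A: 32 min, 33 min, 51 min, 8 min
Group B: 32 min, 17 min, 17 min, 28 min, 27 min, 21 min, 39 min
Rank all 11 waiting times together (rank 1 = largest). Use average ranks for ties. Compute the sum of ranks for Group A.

19.5

Sorted (descending): 51, 39, 33, 32, 32, 28, 27, 21, 17, 17, 8
The 2 values of 32 occupy positions 4–5 → average rank (4+5)/2 = 4.5.
The 2 values of 17 occupy positions 9–10 → average rank (9+10)/2 = 9.5.
Group A values → pooled ranks: 32→4.5, 33→3, 51→1, 8→11
Rank sum = 4.5 + 3 + 1 + 11 = 19.5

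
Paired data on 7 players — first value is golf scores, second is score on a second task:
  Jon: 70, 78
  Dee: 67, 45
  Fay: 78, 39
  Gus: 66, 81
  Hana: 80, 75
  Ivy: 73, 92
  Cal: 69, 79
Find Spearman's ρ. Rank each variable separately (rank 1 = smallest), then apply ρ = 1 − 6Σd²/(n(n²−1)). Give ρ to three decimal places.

-0.321

Ranks of variable 1: 4, 2, 6, 1, 7, 5, 3
Ranks of variable 2: 4, 2, 1, 6, 3, 7, 5
d = r₁ − r₂: 0, 0, 5, -5, 4, -2, -2
d²: 0, 0, 25, 25, 16, 4, 4; Σd² = 74
ρ = 1 − 6·74/(7·48) = 1 − 444/336 = -0.321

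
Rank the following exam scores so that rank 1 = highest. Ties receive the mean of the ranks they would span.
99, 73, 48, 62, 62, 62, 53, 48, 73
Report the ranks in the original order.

Sorted (descending): 99, 73, 73, 62, 62, 62, 53, 48, 48
The 2 values of 73 occupy positions 2–3 → average rank (2+3)/2 = 2.5.
The 3 values of 62 occupy positions 4–6 → average rank 5.
The 2 values of 48 occupy positions 8–9 → average rank (8+9)/2 = 8.5.

1, 2.5, 8.5, 5, 5, 5, 7, 8.5, 2.5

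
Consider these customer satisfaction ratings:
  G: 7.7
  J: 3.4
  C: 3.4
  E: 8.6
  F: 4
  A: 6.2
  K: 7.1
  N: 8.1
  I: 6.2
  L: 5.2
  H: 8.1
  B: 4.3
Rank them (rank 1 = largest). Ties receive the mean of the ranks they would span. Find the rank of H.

Sorted (descending): 8.6, 8.1, 8.1, 7.7, 7.1, 6.2, 6.2, 5.2, 4.3, 4, 3.4, 3.4
The 2 values of 8.1 occupy positions 2–3 → average rank (2+3)/2 = 2.5.
The 2 values of 6.2 occupy positions 6–7 → average rank (6+7)/2 = 6.5.
The 2 values of 3.4 occupy positions 11–12 → average rank (11+12)/2 = 11.5.
H has value 8.1 → rank 2.5.

2.5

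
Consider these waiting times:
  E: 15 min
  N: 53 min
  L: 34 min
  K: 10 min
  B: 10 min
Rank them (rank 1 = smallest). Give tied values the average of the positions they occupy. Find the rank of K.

Sorted (ascending): 10, 10, 15, 34, 53
The 2 values of 10 occupy positions 1–2 → average rank (1+2)/2 = 1.5.
K has value 10 min → rank 1.5.

1.5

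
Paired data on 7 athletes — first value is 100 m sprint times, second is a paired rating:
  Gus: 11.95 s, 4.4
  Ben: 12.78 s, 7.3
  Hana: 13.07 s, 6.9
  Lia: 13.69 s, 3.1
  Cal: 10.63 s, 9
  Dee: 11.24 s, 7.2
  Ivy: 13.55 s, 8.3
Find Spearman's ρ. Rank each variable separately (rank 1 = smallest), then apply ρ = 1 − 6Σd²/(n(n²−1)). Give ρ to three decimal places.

-0.464

Ranks of variable 1: 3, 4, 5, 7, 1, 2, 6
Ranks of variable 2: 2, 5, 3, 1, 7, 4, 6
d = r₁ − r₂: 1, -1, 2, 6, -6, -2, 0
d²: 1, 1, 4, 36, 36, 4, 0; Σd² = 82
ρ = 1 − 6·82/(7·48) = 1 − 492/336 = -0.464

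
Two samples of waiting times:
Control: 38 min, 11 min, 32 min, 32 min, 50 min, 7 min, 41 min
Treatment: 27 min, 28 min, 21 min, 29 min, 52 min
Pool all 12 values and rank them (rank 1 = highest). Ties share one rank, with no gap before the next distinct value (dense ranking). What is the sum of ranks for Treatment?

31

Sorted (descending): 52, 50, 41, 38, 32, 32, 29, 28, 27, 21, 11, 7
The 2 values of 32 share dense rank 5.
Remaining distinct values take the next consecutive integers.
Treatment values → pooled ranks: 27→8, 28→7, 21→9, 29→6, 52→1
Rank sum = 8 + 7 + 9 + 6 + 1 = 31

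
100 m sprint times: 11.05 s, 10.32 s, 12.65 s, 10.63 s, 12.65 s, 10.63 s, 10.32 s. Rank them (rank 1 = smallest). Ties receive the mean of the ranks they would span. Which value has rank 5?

11.05

Sorted (ascending): 10.32, 10.32, 10.63, 10.63, 11.05, 12.65, 12.65
The 2 values of 10.32 occupy positions 1–2 → average rank (1+2)/2 = 1.5.
The 2 values of 10.63 occupy positions 3–4 → average rank (3+4)/2 = 3.5.
The 2 values of 12.65 occupy positions 6–7 → average rank (6+7)/2 = 6.5.
Rank 5 → value 11.05.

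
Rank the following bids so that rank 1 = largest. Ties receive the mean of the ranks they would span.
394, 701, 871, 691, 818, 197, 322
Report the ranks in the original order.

Sorted (descending): 871, 818, 701, 691, 394, 322, 197
No ties — each value takes its position as its rank.

5, 3, 1, 4, 2, 7, 6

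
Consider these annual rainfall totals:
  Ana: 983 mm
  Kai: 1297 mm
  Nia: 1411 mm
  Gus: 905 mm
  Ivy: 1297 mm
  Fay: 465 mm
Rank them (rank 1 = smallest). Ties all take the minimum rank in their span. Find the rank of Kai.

4

Sorted (ascending): 465, 905, 983, 1297, 1297, 1411
The 2 values of 1297 occupy positions 4–5 → each gets rank 4.
Kai has value 1297 mm → rank 4.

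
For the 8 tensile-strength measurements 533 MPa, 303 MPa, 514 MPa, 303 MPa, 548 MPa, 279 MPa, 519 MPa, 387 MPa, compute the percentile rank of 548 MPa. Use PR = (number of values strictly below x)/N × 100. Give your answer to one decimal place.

N = 8.
Strictly below 548: 7. Equal to 548: 1.
PR = 7/8 × 100 = 87.5

87.5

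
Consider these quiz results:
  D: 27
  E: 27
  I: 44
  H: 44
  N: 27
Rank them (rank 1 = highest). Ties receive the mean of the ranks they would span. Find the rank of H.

1.5

Sorted (descending): 44, 44, 27, 27, 27
The 2 values of 44 occupy positions 1–2 → average rank (1+2)/2 = 1.5.
The 3 values of 27 occupy positions 3–5 → average rank 4.
H has value 44 → rank 1.5.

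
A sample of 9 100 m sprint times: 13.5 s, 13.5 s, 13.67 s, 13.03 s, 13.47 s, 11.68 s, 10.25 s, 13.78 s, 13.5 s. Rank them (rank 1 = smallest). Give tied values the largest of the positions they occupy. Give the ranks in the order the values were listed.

7, 7, 8, 3, 4, 2, 1, 9, 7

Sorted (ascending): 10.25, 11.68, 13.03, 13.47, 13.5, 13.5, 13.5, 13.67, 13.78
The 3 values of 13.5 occupy positions 5–7 → each gets rank 7.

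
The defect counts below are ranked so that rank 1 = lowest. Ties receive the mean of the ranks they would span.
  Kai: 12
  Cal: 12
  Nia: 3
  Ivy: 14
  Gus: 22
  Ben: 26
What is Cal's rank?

Sorted (ascending): 3, 12, 12, 14, 22, 26
The 2 values of 12 occupy positions 2–3 → average rank (2+3)/2 = 2.5.
Cal has value 12 → rank 2.5.

2.5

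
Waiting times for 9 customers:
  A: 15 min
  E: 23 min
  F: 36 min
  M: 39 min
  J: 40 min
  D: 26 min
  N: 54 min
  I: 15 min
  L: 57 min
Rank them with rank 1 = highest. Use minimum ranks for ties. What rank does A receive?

Sorted (descending): 57, 54, 40, 39, 36, 26, 23, 15, 15
The 2 values of 15 occupy positions 8–9 → each gets rank 8.
A has value 15 min → rank 8.

8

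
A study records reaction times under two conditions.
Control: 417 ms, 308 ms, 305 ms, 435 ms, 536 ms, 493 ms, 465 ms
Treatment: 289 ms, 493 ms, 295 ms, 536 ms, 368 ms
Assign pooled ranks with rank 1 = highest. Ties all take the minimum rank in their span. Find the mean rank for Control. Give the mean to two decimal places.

Sorted (descending): 536, 536, 493, 493, 465, 435, 417, 368, 308, 305, 295, 289
The 2 values of 536 occupy positions 1–2 → each gets rank 1.
The 2 values of 493 occupy positions 3–4 → each gets rank 3.
Control values → pooled ranks: 417→7, 308→9, 305→10, 435→6, 536→1, 493→3, 465→5
Mean rank = (7 + 9 + 10 + 6 + 1 + 3 + 5) / 7 = 5.86

5.86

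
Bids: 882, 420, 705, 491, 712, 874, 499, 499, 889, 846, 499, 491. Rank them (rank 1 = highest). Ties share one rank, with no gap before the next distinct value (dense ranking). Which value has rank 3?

874

Sorted (descending): 889, 882, 874, 846, 712, 705, 499, 499, 499, 491, 491, 420
The 3 values of 499 share dense rank 7.
The 2 values of 491 share dense rank 8.
Remaining distinct values take the next consecutive integers.
Rank 3 → value 874.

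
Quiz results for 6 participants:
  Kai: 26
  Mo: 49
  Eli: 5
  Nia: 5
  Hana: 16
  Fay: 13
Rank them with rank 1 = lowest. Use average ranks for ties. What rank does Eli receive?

Sorted (ascending): 5, 5, 13, 16, 26, 49
The 2 values of 5 occupy positions 1–2 → average rank (1+2)/2 = 1.5.
Eli has value 5 → rank 1.5.

1.5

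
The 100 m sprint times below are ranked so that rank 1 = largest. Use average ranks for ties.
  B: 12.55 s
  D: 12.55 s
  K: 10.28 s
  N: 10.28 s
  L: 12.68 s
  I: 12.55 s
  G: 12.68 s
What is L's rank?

1.5

Sorted (descending): 12.68, 12.68, 12.55, 12.55, 12.55, 10.28, 10.28
The 2 values of 12.68 occupy positions 1–2 → average rank (1+2)/2 = 1.5.
The 3 values of 12.55 occupy positions 3–5 → average rank 4.
The 2 values of 10.28 occupy positions 6–7 → average rank (6+7)/2 = 6.5.
L has value 12.68 s → rank 1.5.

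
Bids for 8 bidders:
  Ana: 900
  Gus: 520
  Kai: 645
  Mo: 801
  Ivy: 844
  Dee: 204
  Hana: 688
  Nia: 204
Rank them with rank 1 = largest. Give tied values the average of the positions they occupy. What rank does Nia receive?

7.5

Sorted (descending): 900, 844, 801, 688, 645, 520, 204, 204
The 2 values of 204 occupy positions 7–8 → average rank (7+8)/2 = 7.5.
Nia has value 204 → rank 7.5.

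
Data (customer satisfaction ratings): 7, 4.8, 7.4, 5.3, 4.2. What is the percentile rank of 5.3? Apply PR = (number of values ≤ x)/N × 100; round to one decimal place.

60.0

N = 5.
Strictly below 5.3: 2. Equal to 5.3: 1.
PR = 3/5 × 100 = 60.0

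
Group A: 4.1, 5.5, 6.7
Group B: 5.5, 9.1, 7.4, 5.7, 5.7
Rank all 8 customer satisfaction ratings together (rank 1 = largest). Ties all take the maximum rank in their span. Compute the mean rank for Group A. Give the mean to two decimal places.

6.00

Sorted (descending): 9.1, 7.4, 6.7, 5.7, 5.7, 5.5, 5.5, 4.1
The 2 values of 5.7 occupy positions 4–5 → each gets rank 5.
The 2 values of 5.5 occupy positions 6–7 → each gets rank 7.
Group A values → pooled ranks: 4.1→8, 5.5→7, 6.7→3
Mean rank = (8 + 7 + 3) / 3 = 6.00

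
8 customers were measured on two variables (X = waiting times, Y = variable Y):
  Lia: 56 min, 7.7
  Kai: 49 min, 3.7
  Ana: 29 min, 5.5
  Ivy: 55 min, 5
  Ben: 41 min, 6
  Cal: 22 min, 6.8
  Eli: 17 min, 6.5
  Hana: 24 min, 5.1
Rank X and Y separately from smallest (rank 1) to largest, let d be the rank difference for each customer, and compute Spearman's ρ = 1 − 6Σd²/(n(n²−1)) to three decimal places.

Ranks of variable 1: 8, 6, 4, 7, 5, 2, 1, 3
Ranks of variable 2: 8, 1, 4, 2, 5, 7, 6, 3
d = r₁ − r₂: 0, 5, 0, 5, 0, -5, -5, 0
d²: 0, 25, 0, 25, 0, 25, 25, 0; Σd² = 100
ρ = 1 − 6·100/(8·63) = 1 − 600/504 = -0.190

-0.190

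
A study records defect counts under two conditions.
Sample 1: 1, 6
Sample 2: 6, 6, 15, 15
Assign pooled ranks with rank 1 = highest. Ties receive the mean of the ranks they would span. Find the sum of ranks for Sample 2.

Sorted (descending): 15, 15, 6, 6, 6, 1
The 2 values of 15 occupy positions 1–2 → average rank (1+2)/2 = 1.5.
The 3 values of 6 occupy positions 3–5 → average rank 4.
Sample 2 values → pooled ranks: 6→4, 6→4, 15→1.5, 15→1.5
Rank sum = 4 + 4 + 1.5 + 1.5 = 11

11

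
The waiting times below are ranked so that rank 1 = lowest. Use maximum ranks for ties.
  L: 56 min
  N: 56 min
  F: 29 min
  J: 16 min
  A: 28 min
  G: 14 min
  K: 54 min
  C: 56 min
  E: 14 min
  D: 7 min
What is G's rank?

Sorted (ascending): 7, 14, 14, 16, 28, 29, 54, 56, 56, 56
The 2 values of 14 occupy positions 2–3 → each gets rank 3.
The 3 values of 56 occupy positions 8–10 → each gets rank 10.
G has value 14 min → rank 3.

3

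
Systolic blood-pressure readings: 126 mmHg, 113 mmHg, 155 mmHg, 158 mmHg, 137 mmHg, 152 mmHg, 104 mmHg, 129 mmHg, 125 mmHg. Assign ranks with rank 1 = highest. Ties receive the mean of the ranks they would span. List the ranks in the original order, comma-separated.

6, 8, 2, 1, 4, 3, 9, 5, 7

Sorted (descending): 158, 155, 152, 137, 129, 126, 125, 113, 104
No ties — each value takes its position as its rank.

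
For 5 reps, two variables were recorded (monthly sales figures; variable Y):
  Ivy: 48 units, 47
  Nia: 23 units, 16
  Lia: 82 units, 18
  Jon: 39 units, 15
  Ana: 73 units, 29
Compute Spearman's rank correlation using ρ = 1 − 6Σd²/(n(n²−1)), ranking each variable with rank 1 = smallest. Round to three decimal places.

Ranks of variable 1: 3, 1, 5, 2, 4
Ranks of variable 2: 5, 2, 3, 1, 4
d = r₁ − r₂: -2, -1, 2, 1, 0
d²: 4, 1, 4, 1, 0; Σd² = 10
ρ = 1 − 6·10/(5·24) = 1 − 60/120 = 0.500

0.500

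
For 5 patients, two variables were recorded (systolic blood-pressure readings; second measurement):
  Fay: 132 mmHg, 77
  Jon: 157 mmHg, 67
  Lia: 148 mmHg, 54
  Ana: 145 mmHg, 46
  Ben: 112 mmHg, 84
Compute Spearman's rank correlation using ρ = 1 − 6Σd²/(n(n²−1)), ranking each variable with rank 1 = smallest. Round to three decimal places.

-0.600

Ranks of variable 1: 2, 5, 4, 3, 1
Ranks of variable 2: 4, 3, 2, 1, 5
d = r₁ − r₂: -2, 2, 2, 2, -4
d²: 4, 4, 4, 4, 16; Σd² = 32
ρ = 1 − 6·32/(5·24) = 1 − 192/120 = -0.600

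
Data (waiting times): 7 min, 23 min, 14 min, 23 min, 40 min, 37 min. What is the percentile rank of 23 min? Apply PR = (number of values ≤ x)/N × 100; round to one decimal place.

66.7

N = 6.
Strictly below 23: 2. Equal to 23: 2.
PR = 4/6 × 100 = 66.7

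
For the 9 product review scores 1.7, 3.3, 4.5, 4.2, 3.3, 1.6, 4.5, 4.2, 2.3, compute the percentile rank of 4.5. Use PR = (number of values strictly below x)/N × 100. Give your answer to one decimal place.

77.8

N = 9.
Strictly below 4.5: 7. Equal to 4.5: 2.
PR = 7/9 × 100 = 77.8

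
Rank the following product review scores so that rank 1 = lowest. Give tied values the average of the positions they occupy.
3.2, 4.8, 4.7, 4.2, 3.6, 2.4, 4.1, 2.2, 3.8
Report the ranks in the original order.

Sorted (ascending): 2.2, 2.4, 3.2, 3.6, 3.8, 4.1, 4.2, 4.7, 4.8
No ties — each value takes its position as its rank.

3, 9, 8, 7, 4, 2, 6, 1, 5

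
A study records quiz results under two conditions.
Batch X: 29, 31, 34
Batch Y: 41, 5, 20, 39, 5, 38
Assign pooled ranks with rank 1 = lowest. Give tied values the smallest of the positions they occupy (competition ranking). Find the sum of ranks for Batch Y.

Sorted (ascending): 5, 5, 20, 29, 31, 34, 38, 39, 41
The 2 values of 5 occupy positions 1–2 → each gets rank 1.
Batch Y values → pooled ranks: 41→9, 5→1, 20→3, 39→8, 5→1, 38→7
Rank sum = 9 + 1 + 3 + 8 + 1 + 7 = 29

29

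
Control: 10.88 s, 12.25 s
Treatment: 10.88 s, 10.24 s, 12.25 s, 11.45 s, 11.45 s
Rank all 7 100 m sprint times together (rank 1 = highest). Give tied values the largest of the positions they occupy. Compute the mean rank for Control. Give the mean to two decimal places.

Sorted (descending): 12.25, 12.25, 11.45, 11.45, 10.88, 10.88, 10.24
The 2 values of 12.25 occupy positions 1–2 → each gets rank 2.
The 2 values of 11.45 occupy positions 3–4 → each gets rank 4.
The 2 values of 10.88 occupy positions 5–6 → each gets rank 6.
Control values → pooled ranks: 10.88→6, 12.25→2
Mean rank = (6 + 2) / 2 = 4.00

4.00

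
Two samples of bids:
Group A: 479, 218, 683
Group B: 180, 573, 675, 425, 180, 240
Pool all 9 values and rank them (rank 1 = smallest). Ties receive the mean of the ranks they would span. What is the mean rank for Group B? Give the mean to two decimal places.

Sorted (ascending): 180, 180, 218, 240, 425, 479, 573, 675, 683
The 2 values of 180 occupy positions 1–2 → average rank (1+2)/2 = 1.5.
Group B values → pooled ranks: 180→1.5, 573→7, 675→8, 425→5, 180→1.5, 240→4
Mean rank = (1.5 + 7 + 8 + 5 + 1.5 + 4) / 6 = 4.50

4.50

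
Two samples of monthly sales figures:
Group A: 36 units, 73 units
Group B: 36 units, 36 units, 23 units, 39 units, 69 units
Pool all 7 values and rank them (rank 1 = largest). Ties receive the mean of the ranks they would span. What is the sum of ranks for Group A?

6

Sorted (descending): 73, 69, 39, 36, 36, 36, 23
The 3 values of 36 occupy positions 4–6 → average rank 5.
Group A values → pooled ranks: 36→5, 73→1
Rank sum = 5 + 1 = 6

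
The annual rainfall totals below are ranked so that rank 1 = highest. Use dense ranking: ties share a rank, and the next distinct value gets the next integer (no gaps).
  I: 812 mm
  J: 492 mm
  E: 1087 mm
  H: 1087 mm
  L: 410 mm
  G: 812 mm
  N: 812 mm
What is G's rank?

2

Sorted (descending): 1087, 1087, 812, 812, 812, 492, 410
The 2 values of 1087 share dense rank 1.
The 3 values of 812 share dense rank 2.
Remaining distinct values take the next consecutive integers.
G has value 812 mm → rank 2.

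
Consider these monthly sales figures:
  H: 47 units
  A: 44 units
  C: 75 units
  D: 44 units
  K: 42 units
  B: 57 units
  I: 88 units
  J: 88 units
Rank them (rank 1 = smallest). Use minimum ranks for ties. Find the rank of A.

Sorted (ascending): 42, 44, 44, 47, 57, 75, 88, 88
The 2 values of 44 occupy positions 2–3 → each gets rank 2.
The 2 values of 88 occupy positions 7–8 → each gets rank 7.
A has value 44 units → rank 2.

2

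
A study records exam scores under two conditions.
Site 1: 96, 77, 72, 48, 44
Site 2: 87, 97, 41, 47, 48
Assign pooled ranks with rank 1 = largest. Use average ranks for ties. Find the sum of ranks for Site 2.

28.5

Sorted (descending): 97, 96, 87, 77, 72, 48, 48, 47, 44, 41
The 2 values of 48 occupy positions 6–7 → average rank (6+7)/2 = 6.5.
Site 2 values → pooled ranks: 87→3, 97→1, 41→10, 47→8, 48→6.5
Rank sum = 3 + 1 + 10 + 8 + 6.5 = 28.5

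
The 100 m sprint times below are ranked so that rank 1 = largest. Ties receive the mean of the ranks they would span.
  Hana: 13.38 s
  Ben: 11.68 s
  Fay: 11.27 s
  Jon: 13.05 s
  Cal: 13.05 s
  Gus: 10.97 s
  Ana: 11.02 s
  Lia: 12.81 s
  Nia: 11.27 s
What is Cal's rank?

2.5

Sorted (descending): 13.38, 13.05, 13.05, 12.81, 11.68, 11.27, 11.27, 11.02, 10.97
The 2 values of 13.05 occupy positions 2–3 → average rank (2+3)/2 = 2.5.
The 2 values of 11.27 occupy positions 6–7 → average rank (6+7)/2 = 6.5.
Cal has value 13.05 s → rank 2.5.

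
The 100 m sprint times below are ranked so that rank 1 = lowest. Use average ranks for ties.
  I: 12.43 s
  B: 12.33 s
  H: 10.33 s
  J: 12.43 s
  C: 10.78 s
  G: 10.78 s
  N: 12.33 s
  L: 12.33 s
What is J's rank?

Sorted (ascending): 10.33, 10.78, 10.78, 12.33, 12.33, 12.33, 12.43, 12.43
The 2 values of 10.78 occupy positions 2–3 → average rank (2+3)/2 = 2.5.
The 3 values of 12.33 occupy positions 4–6 → average rank 5.
The 2 values of 12.43 occupy positions 7–8 → average rank (7+8)/2 = 7.5.
J has value 12.43 s → rank 7.5.

7.5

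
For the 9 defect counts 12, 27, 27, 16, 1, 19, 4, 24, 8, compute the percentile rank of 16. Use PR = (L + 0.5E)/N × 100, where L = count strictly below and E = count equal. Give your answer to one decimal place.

50.0

N = 9.
Strictly below 16: 4. Equal to 16: 1.
PR = (4 + 0.5·1)/9 × 100 = 50.0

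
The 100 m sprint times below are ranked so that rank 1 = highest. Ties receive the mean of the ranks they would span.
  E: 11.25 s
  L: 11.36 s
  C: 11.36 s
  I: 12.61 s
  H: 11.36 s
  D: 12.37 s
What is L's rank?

Sorted (descending): 12.61, 12.37, 11.36, 11.36, 11.36, 11.25
The 3 values of 11.36 occupy positions 3–5 → average rank 4.
L has value 11.36 s → rank 4.

4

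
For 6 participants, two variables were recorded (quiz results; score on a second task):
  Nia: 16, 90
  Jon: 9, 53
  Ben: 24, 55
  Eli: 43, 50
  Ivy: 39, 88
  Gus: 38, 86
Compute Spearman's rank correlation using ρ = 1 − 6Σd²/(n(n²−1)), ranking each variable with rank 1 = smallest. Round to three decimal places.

Ranks of variable 1: 2, 1, 3, 6, 5, 4
Ranks of variable 2: 6, 2, 3, 1, 5, 4
d = r₁ − r₂: -4, -1, 0, 5, 0, 0
d²: 16, 1, 0, 25, 0, 0; Σd² = 42
ρ = 1 − 6·42/(6·35) = 1 − 252/210 = -0.200

-0.200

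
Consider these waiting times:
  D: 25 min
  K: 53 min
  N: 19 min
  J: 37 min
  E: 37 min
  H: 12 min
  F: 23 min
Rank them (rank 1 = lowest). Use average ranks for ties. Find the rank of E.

Sorted (ascending): 12, 19, 23, 25, 37, 37, 53
The 2 values of 37 occupy positions 5–6 → average rank (5+6)/2 = 5.5.
E has value 37 min → rank 5.5.

5.5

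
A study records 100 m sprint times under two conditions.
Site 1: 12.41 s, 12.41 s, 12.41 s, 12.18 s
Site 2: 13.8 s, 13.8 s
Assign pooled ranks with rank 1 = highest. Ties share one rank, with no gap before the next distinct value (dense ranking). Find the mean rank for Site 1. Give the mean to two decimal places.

2.25

Sorted (descending): 13.8, 13.8, 12.41, 12.41, 12.41, 12.18
The 2 values of 13.8 share dense rank 1.
The 3 values of 12.41 share dense rank 2.
Remaining distinct values take the next consecutive integers.
Site 1 values → pooled ranks: 12.41→2, 12.41→2, 12.41→2, 12.18→3
Mean rank = (2 + 2 + 2 + 3) / 4 = 2.25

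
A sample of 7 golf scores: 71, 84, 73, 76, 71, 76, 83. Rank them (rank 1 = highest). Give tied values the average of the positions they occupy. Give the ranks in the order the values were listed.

Sorted (descending): 84, 83, 76, 76, 73, 71, 71
The 2 values of 76 occupy positions 3–4 → average rank (3+4)/2 = 3.5.
The 2 values of 71 occupy positions 6–7 → average rank (6+7)/2 = 6.5.

6.5, 1, 5, 3.5, 6.5, 3.5, 2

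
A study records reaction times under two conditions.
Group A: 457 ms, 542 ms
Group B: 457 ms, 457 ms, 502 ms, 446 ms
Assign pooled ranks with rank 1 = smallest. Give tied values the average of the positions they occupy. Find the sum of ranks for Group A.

Sorted (ascending): 446, 457, 457, 457, 502, 542
The 3 values of 457 occupy positions 2–4 → average rank 3.
Group A values → pooled ranks: 457→3, 542→6
Rank sum = 3 + 6 = 9

9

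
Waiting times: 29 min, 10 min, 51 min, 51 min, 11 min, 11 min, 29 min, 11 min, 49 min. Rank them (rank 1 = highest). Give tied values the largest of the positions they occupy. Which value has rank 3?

Sorted (descending): 51, 51, 49, 29, 29, 11, 11, 11, 10
The 2 values of 51 occupy positions 1–2 → each gets rank 2.
The 2 values of 29 occupy positions 4–5 → each gets rank 5.
The 3 values of 11 occupy positions 6–8 → each gets rank 8.
Rank 3 → value 49.

49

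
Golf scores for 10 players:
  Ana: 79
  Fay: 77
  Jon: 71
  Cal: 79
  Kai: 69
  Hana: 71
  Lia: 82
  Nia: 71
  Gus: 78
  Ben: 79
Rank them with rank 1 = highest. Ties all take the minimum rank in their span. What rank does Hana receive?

7

Sorted (descending): 82, 79, 79, 79, 78, 77, 71, 71, 71, 69
The 3 values of 79 occupy positions 2–4 → each gets rank 2.
The 3 values of 71 occupy positions 7–9 → each gets rank 7.
Hana has value 71 → rank 7.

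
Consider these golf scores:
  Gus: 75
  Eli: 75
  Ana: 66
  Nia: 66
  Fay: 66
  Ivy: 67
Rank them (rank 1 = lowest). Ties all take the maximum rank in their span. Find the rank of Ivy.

4

Sorted (ascending): 66, 66, 66, 67, 75, 75
The 3 values of 66 occupy positions 1–3 → each gets rank 3.
The 2 values of 75 occupy positions 5–6 → each gets rank 6.
Ivy has value 67 → rank 4.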